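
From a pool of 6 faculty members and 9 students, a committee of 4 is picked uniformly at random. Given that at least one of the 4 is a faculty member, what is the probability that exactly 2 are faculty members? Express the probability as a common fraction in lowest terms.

180/413

Work in counts. Selections with at least one faculty member: C(15,4) − C(9,4) = 1365 − 126 = 1239.
Of those, selections where exactly 2 are faculty members: C(6,2)·C(9,2) = 15·36 = 540.
Conditional probability = 540/1239 = 180/413.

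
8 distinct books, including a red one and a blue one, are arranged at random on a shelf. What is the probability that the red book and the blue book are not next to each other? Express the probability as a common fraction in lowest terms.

3/4

There are 8! = 40320 arrangements.
Arrangements with the red book and the blue book adjacent: 2·7! = 10080.
So not adjacent: 40320 − 10080 = 30240, probability 30240/40320 = 3/4.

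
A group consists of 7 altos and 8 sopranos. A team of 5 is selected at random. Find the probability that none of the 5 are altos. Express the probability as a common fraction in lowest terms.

8/429

There are C(15,5) = 3003 possible selections.
Selections with no altos (all sopranos): C(8,5) = 56.
Probability = 56/3003 = 8/429.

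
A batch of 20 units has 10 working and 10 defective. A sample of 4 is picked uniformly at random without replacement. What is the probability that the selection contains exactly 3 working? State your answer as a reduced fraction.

80/323

There are C(20,4) = 4845 ways to choose 4 from 20.
Selections with exactly 3 working: choose 3 of the 10 working and 1 of the 10 defective, C(10,3)·C(10,1) = 120·10 = 1200.
Probability = 1200/4845 = 80/323.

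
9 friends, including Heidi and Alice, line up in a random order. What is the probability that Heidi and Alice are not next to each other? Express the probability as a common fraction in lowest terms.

7/9

There are 9! = 362880 arrangements.
Arrangements with Heidi and Alice adjacent: 2·8! = 80640.
So not adjacent: 362880 − 80640 = 282240, probability 282240/362880 = 7/9.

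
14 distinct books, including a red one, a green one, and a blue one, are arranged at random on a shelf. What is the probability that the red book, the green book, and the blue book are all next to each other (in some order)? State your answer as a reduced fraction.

There are 14! = 87178291200 arrangements.
Treat the three as one block: 12! placements × 3! orders within the block = 479001600·6 = 2874009600.
Probability = 2874009600/87178291200 = 3/91.

3/91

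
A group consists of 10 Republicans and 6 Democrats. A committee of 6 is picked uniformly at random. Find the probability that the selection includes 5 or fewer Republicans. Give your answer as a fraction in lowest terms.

There are C(16,6) = 8008 ways to choose the 6.
Favorable selections (5 or fewer Republicans): C(10,0)·C(6,6) + C(10,1)·C(6,5) + C(10,2)·C(6,4) + C(10,3)·C(6,3) + C(10,4)·C(6,2) + C(10,5)·C(6,1) = 1 + 60 + 675 + 2400 + 3150 + 1512 = 7798.
Probability = 7798/8008 = 557/572.

557/572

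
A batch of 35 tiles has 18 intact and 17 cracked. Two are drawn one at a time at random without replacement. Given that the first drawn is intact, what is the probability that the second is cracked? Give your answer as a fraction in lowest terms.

1/2

After removing one intact, 34 remain: 17 intact and 17 cracked.
So the probability the next is cracked is 17/34 = 1/2.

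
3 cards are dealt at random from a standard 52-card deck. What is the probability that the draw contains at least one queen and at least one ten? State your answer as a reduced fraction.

188/5525

There are C(52,3) = 22100 possible draws.
By inclusion-exclusion on the complements, draws missing all queens or all tens: C(48,3) + C(48,3) − C(44,3) = 17296 + 17296 − 13244 = 21348.
So draws with at least one of each: 22100 − 21348 = 752, probability 752/22100 = 188/5525.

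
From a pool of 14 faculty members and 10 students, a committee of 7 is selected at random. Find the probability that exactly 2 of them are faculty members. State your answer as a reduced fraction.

637/9614

The sample space is all 7-subsets of the 24: C(24,7) = 346104.
Selections with exactly 2 faculty members: choose 2 of the 14 faculty members and 5 of the 10 students, C(14,2)·C(10,5) = 91·252 = 22932.
Probability = 22932/346104 = 637/9614.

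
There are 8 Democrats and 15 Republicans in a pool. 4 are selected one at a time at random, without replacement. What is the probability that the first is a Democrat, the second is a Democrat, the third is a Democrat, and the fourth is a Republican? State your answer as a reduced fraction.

6/253

Multiply the conditional probabilities at each draw: 8/23 · 7/22 · 6/21 · 15/20 = 5040/212520 = 6/253.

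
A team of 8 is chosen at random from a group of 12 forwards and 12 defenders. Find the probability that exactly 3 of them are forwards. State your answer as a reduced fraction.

The sample space is all 8-subsets of the 24: C(24,8) = 735471.
Selections with exactly 3 forwards: choose 3 of the 12 forwards and 5 of the 12 defenders, C(12,3)·C(12,5) = 220·792 = 174240.
Probability = 174240/735471 = 1760/7429.

1760/7429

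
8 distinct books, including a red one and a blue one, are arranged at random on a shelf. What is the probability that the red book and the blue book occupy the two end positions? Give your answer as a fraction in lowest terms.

There are 8! = 40320 arrangements.
Place the red book and the blue book at the ends in 2 ways, arrange the remaining 6 in 6! = 720 ways: 2·720 = 1440.
Probability = 1440/40320 = 1/28.

1/28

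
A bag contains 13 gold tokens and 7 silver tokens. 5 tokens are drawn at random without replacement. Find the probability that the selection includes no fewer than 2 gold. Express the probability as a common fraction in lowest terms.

221/228

There are C(20,5) = 15504 ways to choose the 5.
Favorable selections (no fewer than 2 gold): C(13,2)·C(7,3) + C(13,3)·C(7,2) + C(13,4)·C(7,1) + C(13,5)·C(7,0) = 2730 + 6006 + 5005 + 1287 = 15028.
Probability = 15028/15504 = 221/228.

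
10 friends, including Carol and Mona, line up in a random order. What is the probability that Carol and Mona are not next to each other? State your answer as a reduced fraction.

There are 10! = 3628800 arrangements.
Arrangements with Carol and Mona adjacent: 2·9! = 725760.
So not adjacent: 3628800 − 725760 = 2903040, probability 2903040/3628800 = 4/5.

4/5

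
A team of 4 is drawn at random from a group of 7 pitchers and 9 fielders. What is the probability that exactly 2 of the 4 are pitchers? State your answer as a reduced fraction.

27/65

There are C(16,4) = 1820 ways to choose 4 from 16.
Selections with exactly 2 pitchers: choose 2 of the 7 pitchers and 2 of the 9 fielders, C(7,2)·C(9,2) = 21·36 = 756.
Probability = 756/1820 = 27/65.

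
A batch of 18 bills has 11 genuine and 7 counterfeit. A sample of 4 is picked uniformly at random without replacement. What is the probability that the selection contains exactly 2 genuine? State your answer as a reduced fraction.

Total number of selections: C(18,4) = 3060.
Selections with exactly 2 genuine: choose 2 of the 11 genuine and 2 of the 7 counterfeit, C(11,2)·C(7,2) = 55·21 = 1155.
Probability = 1155/3060 = 77/204.

77/204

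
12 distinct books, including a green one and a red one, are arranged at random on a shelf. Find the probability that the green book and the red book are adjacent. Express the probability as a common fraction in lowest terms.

1/6

There are 12! = 479001600 arrangements.
Treat the green book and the red book as a block: 11! arrangements of the blocks × 2 orders within the block = 2·39916800 = 79833600.
Probability = 79833600/479001600 = 1/6.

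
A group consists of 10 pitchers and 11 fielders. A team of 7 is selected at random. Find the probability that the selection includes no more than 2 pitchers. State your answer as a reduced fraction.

Total selections: C(21,7) = 116280.
Favorable selections (no more than 2 pitchers): C(10,0)·C(11,7) + C(10,1)·C(11,6) + C(10,2)·C(11,5) = 330 + 4620 + 20790 = 25740.
Probability = 25740/116280 = 143/646.

143/646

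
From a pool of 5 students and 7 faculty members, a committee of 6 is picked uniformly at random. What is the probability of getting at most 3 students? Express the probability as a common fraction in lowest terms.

29/33

Total selections: C(12,6) = 924.
Favorable selections (at most 3 students): C(5,0)·C(7,6) + C(5,1)·C(7,5) + C(5,2)·C(7,4) + C(5,3)·C(7,3) = 7 + 105 + 350 + 350 = 812.
Probability = 812/924 = 29/33.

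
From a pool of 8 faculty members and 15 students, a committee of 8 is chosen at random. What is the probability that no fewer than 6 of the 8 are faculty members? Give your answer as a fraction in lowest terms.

There are C(23,8) = 490314 ways to choose the 8.
Favorable selections (no fewer than 6 faculty members): C(8,6)·C(15,2) + C(8,7)·C(15,1) + C(8,8)·C(15,0) = 2940 + 120 + 1 = 3061.
Probability = 3061/490314.

3061/490314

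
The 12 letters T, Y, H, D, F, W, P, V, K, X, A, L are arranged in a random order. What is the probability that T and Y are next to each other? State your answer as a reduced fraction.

There are 12! = 479001600 arrangements.
Treat T and Y as a block: 11! arrangements of the blocks × 2 orders within the block = 2·39916800 = 79833600.
Probability = 79833600/479001600 = 1/6.

1/6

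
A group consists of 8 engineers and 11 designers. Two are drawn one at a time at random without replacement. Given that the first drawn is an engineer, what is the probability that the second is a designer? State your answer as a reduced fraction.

11/18

After removing one engineer, 18 remain: 7 engineers and 11 designers.
So the probability the next is a designer is 11/18.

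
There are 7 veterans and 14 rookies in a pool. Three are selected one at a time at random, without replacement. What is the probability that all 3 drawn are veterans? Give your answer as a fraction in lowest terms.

1/38

Multiply the conditional probabilities at each draw: 7/21 · 6/20 · 5/19 = 210/7980 = 1/38.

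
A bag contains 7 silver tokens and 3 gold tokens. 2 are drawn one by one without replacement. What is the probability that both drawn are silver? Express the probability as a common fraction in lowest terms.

Multiply the conditional probabilities at each draw: 7/10 · 6/9 = 42/90 = 7/15.

7/15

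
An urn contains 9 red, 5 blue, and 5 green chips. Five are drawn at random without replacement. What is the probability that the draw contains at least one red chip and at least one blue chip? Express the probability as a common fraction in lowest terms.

3125/3876

There are C(19,5) = 11628 possible draws.
By inclusion-exclusion on the complements, draws missing all red or all blue: C(10,5) + C(14,5) − C(5,5) = 252 + 2002 − 1 = 2253.
So draws with at least one of each: 11628 − 2253 = 9375, probability 9375/11628 = 3125/3876.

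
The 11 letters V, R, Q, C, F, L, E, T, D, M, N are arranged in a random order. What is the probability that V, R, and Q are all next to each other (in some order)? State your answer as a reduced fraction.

There are 11! = 39916800 arrangements.
Treat the three as one block: 9! placements × 3! orders within the block = 362880·6 = 2177280.
Probability = 2177280/39916800 = 3/55.

3/55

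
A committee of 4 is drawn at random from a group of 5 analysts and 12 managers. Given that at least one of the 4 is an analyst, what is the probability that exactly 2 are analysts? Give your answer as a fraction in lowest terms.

132/377

Work in counts. Selections with at least one analyst: C(17,4) − C(12,4) = 2380 − 495 = 1885.
Of those, selections where exactly 2 are analysts: C(5,2)·C(12,2) = 10·66 = 660.
Conditional probability = 660/1885 = 132/377.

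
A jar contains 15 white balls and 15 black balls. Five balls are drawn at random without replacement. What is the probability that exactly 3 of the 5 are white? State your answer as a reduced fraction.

175/522

There are C(30,5) = 142506 ways to choose 5 from 30.
Selections with exactly 3 white: choose 3 of the 15 white and 2 of the 15 black, C(15,3)·C(15,2) = 455·105 = 47775.
Probability = 47775/142506 = 175/522.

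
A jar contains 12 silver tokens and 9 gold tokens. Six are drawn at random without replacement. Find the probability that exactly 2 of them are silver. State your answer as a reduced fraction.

99/646

The sample space is all 6-subsets of the 21: C(21,6) = 54264.
Selections with exactly 2 silver: choose 2 of the 12 silver and 4 of the 9 gold, C(12,2)·C(9,4) = 66·126 = 8316.
Probability = 8316/54264 = 99/646.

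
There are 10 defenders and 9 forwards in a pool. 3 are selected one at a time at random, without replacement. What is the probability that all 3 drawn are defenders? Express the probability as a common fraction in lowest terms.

Multiply the conditional probabilities at each draw: 10/19 · 9/18 · 8/17 = 720/5814 = 40/323.

40/323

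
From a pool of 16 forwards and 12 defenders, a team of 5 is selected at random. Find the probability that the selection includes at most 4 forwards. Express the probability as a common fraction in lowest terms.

Total selections: C(28,5) = 98280.
The complement is exactly 5 forwards: C(16,5)·C(12,0) = 4368.
Probability = 1 − 4368/98280 = 93912/98280 = 43/45.

43/45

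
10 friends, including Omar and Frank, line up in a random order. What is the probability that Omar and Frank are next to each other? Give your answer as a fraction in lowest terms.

There are 10! = 3628800 arrangements.
Treat Omar and Frank as a block: 9! arrangements of the blocks × 2 orders within the block = 2·362880 = 725760.
Probability = 725760/3628800 = 1/5.

1/5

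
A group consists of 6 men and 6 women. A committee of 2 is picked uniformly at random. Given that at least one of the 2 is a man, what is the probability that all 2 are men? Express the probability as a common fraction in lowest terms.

Work in counts. Selections with at least one man: C(12,2) − C(6,2) = 66 − 15 = 51.
Of those, selections where all 2 are men: C(6,2) = 15.
Conditional probability = 15/51 = 5/17.

5/17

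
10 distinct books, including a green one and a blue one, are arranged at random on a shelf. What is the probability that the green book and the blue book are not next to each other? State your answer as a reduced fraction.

There are 10! = 3628800 arrangements.
Arrangements with the green book and the blue book adjacent: 2·9! = 725760.
So not adjacent: 3628800 − 725760 = 2903040, probability 2903040/3628800 = 4/5.

4/5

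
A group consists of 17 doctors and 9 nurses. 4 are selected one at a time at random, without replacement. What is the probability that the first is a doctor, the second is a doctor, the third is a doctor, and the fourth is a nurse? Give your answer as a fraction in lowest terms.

153/1495

Multiply the conditional probabilities at each draw: 17/26 · 16/25 · 15/24 · 9/23 = 36720/358800 = 153/1495.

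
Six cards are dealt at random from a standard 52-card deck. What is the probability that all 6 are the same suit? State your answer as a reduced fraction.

There are C(52,6) = 20358520 possible 6-card hands.
Hands of one suit: 4 suits × C(13,6) = 4·1716 = 6864.
Probability = 6864/20358520 = 66/195755.

66/195755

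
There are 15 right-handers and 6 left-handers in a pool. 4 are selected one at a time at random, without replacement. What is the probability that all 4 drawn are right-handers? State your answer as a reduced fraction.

Multiply the conditional probabilities at each draw: 15/21 · 14/20 · 13/19 · 12/18 = 32760/143640 = 13/57.

13/57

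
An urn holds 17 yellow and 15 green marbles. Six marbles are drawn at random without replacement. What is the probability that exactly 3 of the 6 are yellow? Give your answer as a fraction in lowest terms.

5525/16182

The sample space is all 6-subsets of the 32: C(32,6) = 906192.
Selections with exactly 3 yellow: choose 3 of the 17 yellow and 3 of the 15 green, C(17,3)·C(15,3) = 680·455 = 309400.
Probability = 309400/906192 = 5525/16182.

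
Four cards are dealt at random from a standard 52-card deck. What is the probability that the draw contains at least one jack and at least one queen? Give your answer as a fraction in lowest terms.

There are C(52,4) = 270725 possible draws.
By inclusion-exclusion on the complements, draws missing all jacks or all queens: C(48,4) + C(48,4) − C(44,4) = 194580 + 194580 − 135751 = 253409.
So draws with at least one of each: 270725 − 253409 = 17316, probability 17316/270725 = 1332/20825.

1332/20825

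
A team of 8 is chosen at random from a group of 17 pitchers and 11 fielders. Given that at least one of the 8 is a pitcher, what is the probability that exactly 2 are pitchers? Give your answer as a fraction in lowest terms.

28/1385

Work in counts. Selections with at least one pitcher: C(28,8) − C(11,8) = 3108105 − 165 = 3107940.
Of those, selections where exactly 2 are pitchers: C(17,2)·C(11,6) = 136·462 = 62832.
Conditional probability = 62832/3107940 = 28/1385.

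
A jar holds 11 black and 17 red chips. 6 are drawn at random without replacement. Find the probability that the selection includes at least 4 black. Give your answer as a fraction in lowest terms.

Total selections: C(28,6) = 376740.
Favorable selections (at least 4 black): C(11,4)·C(17,2) + C(11,5)·C(17,1) + C(11,6)·C(17,0) = 44880 + 7854 + 462 = 53196.
Probability = 53196/376740 = 341/2415.

341/2415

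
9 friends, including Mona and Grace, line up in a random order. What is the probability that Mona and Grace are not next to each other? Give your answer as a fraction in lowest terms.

7/9

There are 9! = 362880 arrangements.
Arrangements with Mona and Grace adjacent: 2·8! = 80640.
So not adjacent: 362880 − 80640 = 282240, probability 282240/362880 = 7/9.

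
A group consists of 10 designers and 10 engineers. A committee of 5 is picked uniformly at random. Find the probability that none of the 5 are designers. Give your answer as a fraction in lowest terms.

There are C(20,5) = 15504 possible selections.
Selections with no designers (all engineers): C(10,5) = 252.
Probability = 252/15504 = 21/1292.

21/1292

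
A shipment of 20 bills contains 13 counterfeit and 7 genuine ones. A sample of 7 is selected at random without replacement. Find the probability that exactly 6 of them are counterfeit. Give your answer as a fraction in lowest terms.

1001/6460

Total number of selections: C(20,7) = 77520.
Selections with exactly 6 counterfeit: choose 6 of the 13 counterfeit and 1 of the 7 genuine, C(13,6)·C(7,1) = 1716·7 = 12012.
Probability = 12012/77520 = 1001/6460.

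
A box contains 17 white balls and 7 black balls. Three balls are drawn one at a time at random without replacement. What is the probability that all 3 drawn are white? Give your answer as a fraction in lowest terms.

85/253

Multiply the conditional probabilities at each draw: 17/24 · 16/23 · 15/22 = 4080/12144 = 85/253.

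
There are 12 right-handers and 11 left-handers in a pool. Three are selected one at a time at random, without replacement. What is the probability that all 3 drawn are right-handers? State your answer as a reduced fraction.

Multiply the conditional probabilities at each draw: 12/23 · 11/22 · 10/21 = 1320/10626 = 20/161.

20/161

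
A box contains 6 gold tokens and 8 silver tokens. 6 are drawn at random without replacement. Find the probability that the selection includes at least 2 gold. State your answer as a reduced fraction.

29/33

There are C(14,6) = 3003 ways to choose the 6.
Count the complement (fewer than 2 gold): C(6,0)·C(8,6) + C(6,1)·C(8,5) = 28 + 336 = 364.
Probability = 1 − 364/3003 = 2639/3003 = 29/33.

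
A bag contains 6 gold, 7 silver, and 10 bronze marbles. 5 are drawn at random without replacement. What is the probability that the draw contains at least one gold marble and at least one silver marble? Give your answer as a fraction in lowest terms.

There are C(23,5) = 33649 possible draws.
By inclusion-exclusion on the complements, draws missing all gold or all silver: C(17,5) + C(16,5) − C(10,5) = 6188 + 4368 − 252 = 10304.
So draws with at least one of each: 33649 − 10304 = 23345, probability 23345/33649 = 145/209.

145/209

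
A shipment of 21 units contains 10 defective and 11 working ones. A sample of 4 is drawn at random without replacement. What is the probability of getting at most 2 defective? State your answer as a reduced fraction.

There are C(21,4) = 5985 ways to choose the 4.
Favorable selections (at most 2 defective): C(10,0)·C(11,4) + C(10,1)·C(11,3) + C(10,2)·C(11,2) = 330 + 1650 + 2475 = 4455.
Probability = 4455/5985 = 99/133.

99/133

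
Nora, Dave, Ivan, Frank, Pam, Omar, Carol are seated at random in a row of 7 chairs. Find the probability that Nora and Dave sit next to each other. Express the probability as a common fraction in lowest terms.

2/7

There are 7! = 5040 arrangements.
Treat Nora and Dave as a block: 6! arrangements of the blocks × 2 orders within the block = 2·720 = 1440.
Probability = 1440/5040 = 2/7.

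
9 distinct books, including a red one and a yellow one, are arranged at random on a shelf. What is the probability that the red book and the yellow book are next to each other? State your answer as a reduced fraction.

2/9

There are 9! = 362880 arrangements.
Treat the red book and the yellow book as a block: 8! arrangements of the blocks × 2 orders within the block = 2·40320 = 80640.
Probability = 80640/362880 = 2/9.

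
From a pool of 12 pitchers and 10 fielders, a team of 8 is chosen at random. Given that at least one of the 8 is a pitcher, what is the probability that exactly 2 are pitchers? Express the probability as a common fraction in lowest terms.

44/1015

Work in counts. Selections with at least one pitcher: C(22,8) − C(10,8) = 319770 − 45 = 319725.
Of those, selections where exactly 2 are pitchers: C(12,2)·C(10,6) = 66·210 = 13860.
Conditional probability = 13860/319725 = 44/1015.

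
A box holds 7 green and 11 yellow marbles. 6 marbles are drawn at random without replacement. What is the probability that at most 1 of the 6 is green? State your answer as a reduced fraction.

44/221

Total selections: C(18,6) = 18564.
Favorable selections (at most 1 green): C(7,0)·C(11,6) + C(7,1)·C(11,5) = 462 + 3234 = 3696.
Probability = 3696/18564 = 44/221.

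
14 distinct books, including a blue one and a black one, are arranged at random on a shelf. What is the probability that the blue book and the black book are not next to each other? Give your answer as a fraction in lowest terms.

There are 14! = 87178291200 arrangements.
Arrangements with the blue book and the black book adjacent: 2·13! = 12454041600.
So not adjacent: 87178291200 − 12454041600 = 74724249600, probability 74724249600/87178291200 = 6/7.

6/7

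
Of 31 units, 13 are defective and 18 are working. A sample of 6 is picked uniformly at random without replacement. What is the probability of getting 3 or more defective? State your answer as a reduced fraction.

There are C(31,6) = 736281 ways to choose the 6.
Count the complement (fewer than 3 defective): C(13,0)·C(18,6) + C(13,1)·C(18,5) + C(13,2)·C(18,4) = 18564 + 111384 + 238680 = 368628.
Probability = 1 − 368628/736281 = 367653/736281 = 9427/18879.

9427/18879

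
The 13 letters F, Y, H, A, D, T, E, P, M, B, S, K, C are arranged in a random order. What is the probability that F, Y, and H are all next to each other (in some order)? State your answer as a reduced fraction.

1/26

There are 13! = 6227020800 arrangements.
Treat the three as one block: 11! placements × 3! orders within the block = 39916800·6 = 239500800.
Probability = 239500800/6227020800 = 1/26.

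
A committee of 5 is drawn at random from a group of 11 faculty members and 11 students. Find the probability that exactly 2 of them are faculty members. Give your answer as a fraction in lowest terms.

There are C(22,5) = 26334 ways to choose 5 from 22.
Selections with exactly 2 faculty members: choose 2 of the 11 faculty members and 3 of the 11 students, C(11,2)·C(11,3) = 55·165 = 9075.
Probability = 9075/26334 = 275/798.

275/798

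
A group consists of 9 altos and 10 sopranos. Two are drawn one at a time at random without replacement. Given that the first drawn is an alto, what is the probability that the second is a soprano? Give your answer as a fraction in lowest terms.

After removing one alto, 18 remain: 8 altos and 10 sopranos.
So the probability the next is a soprano is 10/18 = 5/9.

5/9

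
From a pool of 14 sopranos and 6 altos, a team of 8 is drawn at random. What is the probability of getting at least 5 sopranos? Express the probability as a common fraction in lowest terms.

There are C(20,8) = 125970 ways to choose the 8.
Count the complement (fewer than 5 sopranos): C(14,2)·C(6,6) + C(14,3)·C(6,5) + C(14,4)·C(6,4) = 91 + 2184 + 15015 = 17290.
Probability = 1 − 17290/125970 = 108680/125970 = 44/51.

44/51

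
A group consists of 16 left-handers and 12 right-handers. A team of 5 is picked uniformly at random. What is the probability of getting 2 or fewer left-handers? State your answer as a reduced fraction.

Total selections: C(28,5) = 98280.
Favorable selections (2 or fewer left-handers): C(16,0)·C(12,5) + C(16,1)·C(12,4) + C(16,2)·C(12,3) = 792 + 7920 + 26400 = 35112.
Probability = 35112/98280 = 209/585.

209/585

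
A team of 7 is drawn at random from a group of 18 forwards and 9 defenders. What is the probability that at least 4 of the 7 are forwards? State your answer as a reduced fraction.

Total selections: C(27,7) = 888030.
Favorable selections (at least 4 forwards): C(18,4)·C(9,3) + C(18,5)·C(9,2) + C(18,6)·C(9,1) + C(18,7)·C(9,0) = 257040 + 308448 + 167076 + 31824 = 764388.
Probability = 764388/888030 = 42466/49335.

42466/49335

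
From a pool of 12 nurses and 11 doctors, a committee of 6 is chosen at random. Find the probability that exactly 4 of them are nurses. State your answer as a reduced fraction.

825/3059

Total number of selections: C(23,6) = 100947.
Selections with exactly 4 nurses: choose 4 of the 12 nurses and 2 of the 11 doctors, C(12,4)·C(11,2) = 495·55 = 27225.
Probability = 27225/100947 = 825/3059.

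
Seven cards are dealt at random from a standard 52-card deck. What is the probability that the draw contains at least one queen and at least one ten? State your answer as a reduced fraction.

There are C(52,7) = 133784560 possible draws.
By inclusion-exclusion on the complements, draws missing all queens or all tens: C(48,7) + C(48,7) − C(44,7) = 73629072 + 73629072 − 38320568 = 108937576.
So draws with at least one of each: 133784560 − 108937576 = 24846984, probability 24846984/133784560 = 3105873/16723070.

3105873/16723070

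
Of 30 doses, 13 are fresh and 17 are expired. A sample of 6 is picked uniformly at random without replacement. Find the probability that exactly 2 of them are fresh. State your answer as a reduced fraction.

There are C(30,6) = 593775 ways to choose 6 from 30.
Selections with exactly 2 fresh: choose 2 of the 13 fresh and 4 of the 17 expired, C(13,2)·C(17,4) = 78·2380 = 185640.
Probability = 185640/593775 = 136/435.

136/435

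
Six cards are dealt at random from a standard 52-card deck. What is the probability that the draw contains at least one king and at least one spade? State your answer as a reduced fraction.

There are C(52,6) = 20358520 possible draws.
By inclusion-exclusion on the complements, draws missing all kings or all spades: C(48,6) + C(39,6) − C(36,6) = 12271512 + 3262623 − 1947792 = 13586343.
So draws with at least one of each: 20358520 − 13586343 = 6772177, probability 6772177/20358520.

6772177/20358520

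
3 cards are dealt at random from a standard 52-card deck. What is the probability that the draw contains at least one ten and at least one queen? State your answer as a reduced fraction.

There are C(52,3) = 22100 possible draws.
By inclusion-exclusion on the complements, draws missing all tens or all queens: C(48,3) + C(48,3) − C(44,3) = 17296 + 17296 − 13244 = 21348.
So draws with at least one of each: 22100 − 21348 = 752, probability 752/22100 = 188/5525.

188/5525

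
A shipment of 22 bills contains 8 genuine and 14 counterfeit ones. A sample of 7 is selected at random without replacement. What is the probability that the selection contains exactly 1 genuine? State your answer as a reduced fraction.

There are C(22,7) = 170544 ways to choose 7 from 22.
Selections with exactly 1 genuine: choose 1 of the 8 genuine and 6 of the 14 counterfeit, C(8,1)·C(14,6) = 8·3003 = 24024.
Probability = 24024/170544 = 91/646.

91/646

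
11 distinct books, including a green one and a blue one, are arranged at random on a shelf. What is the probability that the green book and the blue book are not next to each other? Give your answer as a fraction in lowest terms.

9/11

There are 11! = 39916800 arrangements.
Arrangements with the green book and the blue book adjacent: 2·10! = 7257600.
So not adjacent: 39916800 − 7257600 = 32659200, probability 32659200/39916800 = 9/11.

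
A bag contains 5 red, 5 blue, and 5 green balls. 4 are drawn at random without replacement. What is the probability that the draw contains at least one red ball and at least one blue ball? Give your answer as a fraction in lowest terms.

There are C(15,4) = 1365 possible draws.
By inclusion-exclusion on the complements, draws missing all red or all blue: C(10,4) + C(10,4) − C(5,4) = 210 + 210 − 5 = 415.
So draws with at least one of each: 1365 − 415 = 950, probability 950/1365 = 190/273.

190/273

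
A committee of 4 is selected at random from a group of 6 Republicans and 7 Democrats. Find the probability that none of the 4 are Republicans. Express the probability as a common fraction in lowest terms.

7/143

There are C(13,4) = 715 possible selections.
Selections with no Republicans (all Democrats): C(7,4) = 35.
Probability = 35/715 = 7/143.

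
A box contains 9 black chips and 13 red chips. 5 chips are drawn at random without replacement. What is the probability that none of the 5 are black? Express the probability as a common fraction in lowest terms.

13/266

There are C(22,5) = 26334 possible selections.
Selections with no black (all red): C(13,5) = 1287.
Probability = 1287/26334 = 13/266.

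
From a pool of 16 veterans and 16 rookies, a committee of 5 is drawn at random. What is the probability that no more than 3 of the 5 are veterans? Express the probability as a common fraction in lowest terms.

There are C(32,5) = 201376 ways to choose the 5.
Count the complement (more than 3 veterans): C(16,4)·C(16,1) + C(16,5)·C(16,0) = 29120 + 4368 = 33488.
Probability = 1 − 33488/201376 = 167888/201376 = 1499/1798.

1499/1798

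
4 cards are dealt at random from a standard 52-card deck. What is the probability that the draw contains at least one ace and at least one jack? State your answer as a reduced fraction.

1332/20825

There are C(52,4) = 270725 possible draws.
By inclusion-exclusion on the complements, draws missing all aces or all jacks: C(48,4) + C(48,4) − C(44,4) = 194580 + 194580 − 135751 = 253409.
So draws with at least one of each: 270725 − 253409 = 17316, probability 17316/270725 = 1332/20825.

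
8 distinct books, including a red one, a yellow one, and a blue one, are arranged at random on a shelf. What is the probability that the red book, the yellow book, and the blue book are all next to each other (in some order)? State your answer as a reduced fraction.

3/28

There are 8! = 40320 arrangements.
Treat the three as one block: 6! placements × 3! orders within the block = 720·6 = 4320.
Probability = 4320/40320 = 3/28.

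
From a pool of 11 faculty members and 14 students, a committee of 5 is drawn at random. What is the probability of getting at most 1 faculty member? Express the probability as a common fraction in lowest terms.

Total selections: C(25,5) = 53130.
Favorable selections (at most 1 faculty member): C(11,0)·C(14,5) + C(11,1)·C(14,4) = 2002 + 11011 = 13013.
Probability = 13013/53130 = 169/690.

169/690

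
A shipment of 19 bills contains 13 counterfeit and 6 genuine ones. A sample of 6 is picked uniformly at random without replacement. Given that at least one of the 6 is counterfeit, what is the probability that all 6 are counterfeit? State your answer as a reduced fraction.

Work in counts. Selections with at least one counterfeit: C(19,6) − C(6,6) = 27132 − 1 = 27131.
Of those, selections where all 6 are counterfeit: C(13,6) = 1716.
Conditional probability = 1716/27131 = 132/2087.

132/2087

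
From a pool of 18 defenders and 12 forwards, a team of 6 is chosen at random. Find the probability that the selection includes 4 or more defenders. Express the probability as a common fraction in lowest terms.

21556/39585

There are C(30,6) = 593775 ways to choose the 6.
Favorable selections (4 or more defenders): C(18,4)·C(12,2) + C(18,5)·C(12,1) + C(18,6)·C(12,0) = 201960 + 102816 + 18564 = 323340.
Probability = 323340/593775 = 21556/39585.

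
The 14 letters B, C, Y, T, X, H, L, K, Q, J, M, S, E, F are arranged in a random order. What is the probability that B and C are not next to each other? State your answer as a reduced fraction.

There are 14! = 87178291200 arrangements.
Arrangements with B and C adjacent: 2·13! = 12454041600.
So not adjacent: 87178291200 − 12454041600 = 74724249600, probability 74724249600/87178291200 = 6/7.

6/7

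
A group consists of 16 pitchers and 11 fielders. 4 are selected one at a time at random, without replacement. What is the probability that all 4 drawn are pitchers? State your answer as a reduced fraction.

14/135

Multiply the conditional probabilities at each draw: 16/27 · 15/26 · 14/25 · 13/24 = 43680/421200 = 14/135.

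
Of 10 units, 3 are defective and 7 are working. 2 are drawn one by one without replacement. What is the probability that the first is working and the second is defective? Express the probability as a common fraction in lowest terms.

Multiply the conditional probabilities at each draw: 7/10 · 3/9 = 21/90 = 7/30.

7/30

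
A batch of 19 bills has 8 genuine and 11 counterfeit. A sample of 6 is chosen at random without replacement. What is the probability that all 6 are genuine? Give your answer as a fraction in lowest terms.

There are C(19,6) = 27132 possible selections.
Selections with all genuine: C(8,6) = 28.
Probability = 28/27132 = 1/969.

1/969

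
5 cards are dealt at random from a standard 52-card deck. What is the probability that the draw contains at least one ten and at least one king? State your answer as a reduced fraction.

6509/64974

There are C(52,5) = 2598960 possible draws.
By inclusion-exclusion on the complements, draws missing all tens or all kings: C(48,5) + C(48,5) − C(44,5) = 1712304 + 1712304 − 1086008 = 2338600.
So draws with at least one of each: 2598960 − 2338600 = 260360, probability 260360/2598960 = 6509/64974.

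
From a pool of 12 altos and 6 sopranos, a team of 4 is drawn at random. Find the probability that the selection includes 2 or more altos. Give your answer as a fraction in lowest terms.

11/12

There are C(18,4) = 3060 ways to choose the 4.
Count the complement (fewer than 2 altos): C(12,0)·C(6,4) + C(12,1)·C(6,3) = 15 + 240 = 255.
Probability = 1 − 255/3060 = 2805/3060 = 11/12.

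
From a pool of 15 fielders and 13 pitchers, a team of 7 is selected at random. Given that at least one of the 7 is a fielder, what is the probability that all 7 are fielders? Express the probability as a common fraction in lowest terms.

15/2756

Work in counts. Selections with at least one fielder: C(28,7) − C(13,7) = 1184040 − 1716 = 1182324.
Of those, selections where all 7 are fielders: C(15,7) = 6435.
Conditional probability = 6435/1182324 = 15/2756.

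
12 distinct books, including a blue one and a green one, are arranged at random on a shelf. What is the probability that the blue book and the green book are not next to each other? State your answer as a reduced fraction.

There are 12! = 479001600 arrangements.
Arrangements with the blue book and the green book adjacent: 2·11! = 79833600.
So not adjacent: 479001600 − 79833600 = 399168000, probability 399168000/479001600 = 5/6.

5/6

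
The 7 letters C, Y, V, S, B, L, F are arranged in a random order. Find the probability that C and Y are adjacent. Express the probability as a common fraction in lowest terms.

There are 7! = 5040 arrangements.
Treat C and Y as a block: 6! arrangements of the blocks × 2 orders within the block = 2·720 = 1440.
Probability = 1440/5040 = 2/7.

2/7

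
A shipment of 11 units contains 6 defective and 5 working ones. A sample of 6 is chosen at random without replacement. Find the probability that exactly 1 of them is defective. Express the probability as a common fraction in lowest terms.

Total number of selections: C(11,6) = 462.
Selections with exactly 1 defective: choose 1 of the 6 defective and 5 of the 5 working, C(6,1)·C(5,5) = 6·1 = 6.
Probability = 6/462 = 1/77.

1/77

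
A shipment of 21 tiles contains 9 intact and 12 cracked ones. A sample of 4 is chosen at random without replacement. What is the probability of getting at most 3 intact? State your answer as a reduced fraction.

There are C(21,4) = 5985 ways to choose the 4.
Favorable selections (at most 3 intact): C(9,0)·C(12,4) + C(9,1)·C(12,3) + C(9,2)·C(12,2) + C(9,3)·C(12,1) = 495 + 1980 + 2376 + 1008 = 5859.
Probability = 5859/5985 = 93/95.

93/95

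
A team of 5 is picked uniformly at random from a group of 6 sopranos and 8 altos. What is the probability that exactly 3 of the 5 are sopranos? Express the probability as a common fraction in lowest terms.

40/143

Total number of selections: C(14,5) = 2002.
Selections with exactly 3 sopranos: choose 3 of the 6 sopranos and 2 of the 8 altos, C(6,3)·C(8,2) = 20·28 = 560.
Probability = 560/2002 = 40/143.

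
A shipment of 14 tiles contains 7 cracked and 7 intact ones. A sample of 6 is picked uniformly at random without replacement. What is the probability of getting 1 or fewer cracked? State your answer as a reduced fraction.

There are C(14,6) = 3003 ways to choose the 6.
Favorable selections (1 or fewer cracked): C(7,0)·C(7,6) + C(7,1)·C(7,5) = 7 + 147 = 154.
Probability = 154/3003 = 2/39.

2/39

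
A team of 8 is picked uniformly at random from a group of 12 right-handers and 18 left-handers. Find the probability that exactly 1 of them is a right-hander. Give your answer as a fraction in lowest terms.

1088/16675

There are C(30,8) = 5852925 ways to choose 8 from 30.
Selections with exactly 1 right-hander: choose 1 of the 12 right-handers and 7 of the 18 left-handers, C(12,1)·C(18,7) = 12·31824 = 381888.
Probability = 381888/5852925 = 1088/16675.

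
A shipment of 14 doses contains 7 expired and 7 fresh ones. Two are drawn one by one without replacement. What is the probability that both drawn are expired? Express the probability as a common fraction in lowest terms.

3/13

Multiply the conditional probabilities at each draw: 7/14 · 6/13 = 42/182 = 3/13.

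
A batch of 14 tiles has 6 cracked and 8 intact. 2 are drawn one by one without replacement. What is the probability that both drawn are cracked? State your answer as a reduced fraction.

Multiply the conditional probabilities at each draw: 6/14 · 5/13 = 30/182 = 15/91.

15/91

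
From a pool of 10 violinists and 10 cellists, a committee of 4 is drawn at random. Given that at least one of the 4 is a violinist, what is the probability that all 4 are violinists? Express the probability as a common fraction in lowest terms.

Work in counts. Selections with at least one violinist: C(20,4) − C(10,4) = 4845 − 210 = 4635.
Of those, selections where all 4 are violinists: C(10,4) = 210.
Conditional probability = 210/4635 = 14/309.

14/309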